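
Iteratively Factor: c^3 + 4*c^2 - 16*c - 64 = (c - 4)*(c^2 + 8*c + 16) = (c - 4)*(c + 4)*(c + 4)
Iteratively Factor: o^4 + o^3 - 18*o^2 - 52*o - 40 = (o + 2)*(o^3 - o^2 - 16*o - 20) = (o + 2)^2*(o^2 - 3*o - 10) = (o - 5)*(o + 2)^2*(o + 2)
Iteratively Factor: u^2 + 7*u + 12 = (u + 3)*(u + 4)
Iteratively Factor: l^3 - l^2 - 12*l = (l + 3)*(l^2 - 4*l) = (l - 4)*(l + 3)*(l)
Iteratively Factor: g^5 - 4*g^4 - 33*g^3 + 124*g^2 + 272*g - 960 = (g + 4)*(g^4 - 8*g^3 - g^2 + 128*g - 240) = (g - 3)*(g + 4)*(g^3 - 5*g^2 - 16*g + 80) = (g - 5)*(g - 3)*(g + 4)*(g^2 - 16) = (g - 5)*(g - 4)*(g - 3)*(g + 4)*(g + 4)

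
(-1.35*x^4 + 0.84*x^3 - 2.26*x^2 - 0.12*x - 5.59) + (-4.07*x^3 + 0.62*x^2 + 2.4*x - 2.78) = -1.35*x^4 - 3.23*x^3 - 1.64*x^2 + 2.28*x - 8.37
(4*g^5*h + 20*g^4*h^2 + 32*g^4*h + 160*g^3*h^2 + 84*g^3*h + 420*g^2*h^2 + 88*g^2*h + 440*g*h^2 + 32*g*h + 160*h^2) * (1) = 4*g^5*h + 20*g^4*h^2 + 32*g^4*h + 160*g^3*h^2 + 84*g^3*h + 420*g^2*h^2 + 88*g^2*h + 440*g*h^2 + 32*g*h + 160*h^2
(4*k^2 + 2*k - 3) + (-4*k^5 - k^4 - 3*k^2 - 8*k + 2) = -4*k^5 - k^4 + k^2 - 6*k - 1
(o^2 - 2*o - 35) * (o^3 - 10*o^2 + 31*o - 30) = o^5 - 12*o^4 + 16*o^3 + 258*o^2 - 1025*o + 1050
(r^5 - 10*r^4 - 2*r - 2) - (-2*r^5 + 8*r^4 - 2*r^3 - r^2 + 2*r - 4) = 3*r^5 - 18*r^4 + 2*r^3 + r^2 - 4*r + 2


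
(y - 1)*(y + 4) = y^2 + 3*y - 4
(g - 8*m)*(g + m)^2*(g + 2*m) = g^4 - 4*g^3*m - 27*g^2*m^2 - 38*g*m^3 - 16*m^4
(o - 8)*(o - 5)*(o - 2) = o^3 - 15*o^2 + 66*o - 80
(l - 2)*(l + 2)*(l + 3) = l^3 + 3*l^2 - 4*l - 12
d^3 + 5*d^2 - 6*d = d*(d - 1)*(d + 6)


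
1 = 1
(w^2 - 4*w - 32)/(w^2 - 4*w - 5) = (-w^2 + 4*w + 32)/(-w^2 + 4*w + 5)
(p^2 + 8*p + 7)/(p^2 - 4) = (p^2 + 8*p + 7)/(p^2 - 4)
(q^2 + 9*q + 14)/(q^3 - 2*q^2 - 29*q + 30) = (q^2 + 9*q + 14)/(q^3 - 2*q^2 - 29*q + 30)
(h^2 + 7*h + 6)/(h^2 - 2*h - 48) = (h + 1)/(h - 8)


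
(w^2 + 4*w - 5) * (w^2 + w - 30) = w^4 + 5*w^3 - 31*w^2 - 125*w + 150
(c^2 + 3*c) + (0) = c^2 + 3*c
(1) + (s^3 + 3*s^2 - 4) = s^3 + 3*s^2 - 3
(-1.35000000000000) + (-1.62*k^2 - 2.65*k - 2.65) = -1.62*k^2 - 2.65*k - 4.0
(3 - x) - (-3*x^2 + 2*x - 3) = 3*x^2 - 3*x + 6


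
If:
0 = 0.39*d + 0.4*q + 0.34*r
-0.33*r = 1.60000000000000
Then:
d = 4.22688422688423 - 1.02564102564103*q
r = -4.85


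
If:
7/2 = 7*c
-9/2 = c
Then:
No Solution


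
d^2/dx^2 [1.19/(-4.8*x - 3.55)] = -54.8352/(4.8*x + 3.55)^3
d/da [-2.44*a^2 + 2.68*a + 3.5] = 2.68 - 4.88*a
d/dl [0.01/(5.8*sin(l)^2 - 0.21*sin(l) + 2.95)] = (0.0021 - 0.116*sin(l))*cos(l)/(5.8*sin(l)^2 - 0.21*sin(l) + 2.95)^2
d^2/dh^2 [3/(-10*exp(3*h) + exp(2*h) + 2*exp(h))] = 6*(4*(-15*exp(2*h) + exp(h) + 1)^2 + (-10*exp(2*h) + exp(h) + 2)*(45*exp(2*h) - 2*exp(h) - 1))*exp(-h)/(-10*exp(2*h) + exp(h) + 2)^3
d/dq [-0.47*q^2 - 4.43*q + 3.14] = -0.94*q - 4.43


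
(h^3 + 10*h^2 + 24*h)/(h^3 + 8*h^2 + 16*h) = (h + 6)/(h + 4)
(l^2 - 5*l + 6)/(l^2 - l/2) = 2*(l^2 - 5*l + 6)/(l*(2*l - 1))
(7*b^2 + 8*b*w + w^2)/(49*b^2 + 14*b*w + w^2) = (b + w)/(7*b + w)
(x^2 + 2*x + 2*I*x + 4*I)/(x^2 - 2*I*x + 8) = (x + 2)/(x - 4*I)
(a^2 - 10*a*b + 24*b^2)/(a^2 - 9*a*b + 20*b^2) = (a - 6*b)/(a - 5*b)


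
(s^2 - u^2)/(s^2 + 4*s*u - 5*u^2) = (s + u)/(s + 5*u)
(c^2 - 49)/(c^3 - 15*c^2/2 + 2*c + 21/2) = 2*(c + 7)/(2*c^2 - c - 3)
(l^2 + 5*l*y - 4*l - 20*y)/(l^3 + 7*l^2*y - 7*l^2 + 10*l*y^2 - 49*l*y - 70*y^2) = (l - 4)/(l^2 + 2*l*y - 7*l - 14*y)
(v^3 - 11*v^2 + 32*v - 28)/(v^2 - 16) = (v^3 - 11*v^2 + 32*v - 28)/(v^2 - 16)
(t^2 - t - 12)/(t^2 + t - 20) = (t + 3)/(t + 5)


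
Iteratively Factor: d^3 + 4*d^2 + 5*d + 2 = (d + 2)*(d^2 + 2*d + 1) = (d + 1)*(d + 2)*(d + 1)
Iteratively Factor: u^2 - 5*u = (u)*(u - 5)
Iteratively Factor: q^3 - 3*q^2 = (q)*(q^2 - 3*q) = q*(q - 3)*(q)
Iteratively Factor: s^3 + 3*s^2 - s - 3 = (s + 3)*(s^2 - 1) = (s + 1)*(s + 3)*(s - 1)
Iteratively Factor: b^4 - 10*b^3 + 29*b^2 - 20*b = (b)*(b^3 - 10*b^2 + 29*b - 20) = b*(b - 1)*(b^2 - 9*b + 20) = b*(b - 5)*(b - 1)*(b - 4)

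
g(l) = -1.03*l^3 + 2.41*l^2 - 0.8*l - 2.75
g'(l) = -3.09*l^2 + 4.82*l - 0.8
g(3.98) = -32.69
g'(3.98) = -30.56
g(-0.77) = -0.23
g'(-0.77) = -6.34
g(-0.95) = 1.07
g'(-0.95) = -8.17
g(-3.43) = 69.91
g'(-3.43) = -53.69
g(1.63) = -2.11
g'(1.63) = -1.15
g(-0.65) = -0.93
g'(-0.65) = -5.24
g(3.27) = -15.61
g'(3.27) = -18.08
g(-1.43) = 6.33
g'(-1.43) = -14.01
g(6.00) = -143.27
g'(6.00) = -83.12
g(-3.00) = 49.15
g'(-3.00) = -43.07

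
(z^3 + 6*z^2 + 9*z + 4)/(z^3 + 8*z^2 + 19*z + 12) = (z + 1)/(z + 3)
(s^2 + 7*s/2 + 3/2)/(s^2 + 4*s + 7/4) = 2*(s + 3)/(2*s + 7)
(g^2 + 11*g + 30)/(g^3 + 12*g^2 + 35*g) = (g + 6)/(g*(g + 7))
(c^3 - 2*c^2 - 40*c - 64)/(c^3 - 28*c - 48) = (c - 8)/(c - 6)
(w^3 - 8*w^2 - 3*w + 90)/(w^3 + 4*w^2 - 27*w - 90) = (w - 6)/(w + 6)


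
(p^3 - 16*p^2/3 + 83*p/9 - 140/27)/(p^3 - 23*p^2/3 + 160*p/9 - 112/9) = (p - 5/3)/(p - 4)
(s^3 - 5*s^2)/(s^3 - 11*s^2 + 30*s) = s/(s - 6)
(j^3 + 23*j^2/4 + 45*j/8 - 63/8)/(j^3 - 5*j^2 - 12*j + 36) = (8*j^2 + 22*j - 21)/(8*(j^2 - 8*j + 12))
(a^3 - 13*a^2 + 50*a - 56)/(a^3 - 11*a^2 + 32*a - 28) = (a - 4)/(a - 2)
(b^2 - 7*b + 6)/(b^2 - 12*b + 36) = (b - 1)/(b - 6)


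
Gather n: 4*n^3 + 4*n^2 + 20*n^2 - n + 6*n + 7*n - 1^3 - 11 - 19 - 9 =4*n^3 + 24*n^2 + 12*n - 40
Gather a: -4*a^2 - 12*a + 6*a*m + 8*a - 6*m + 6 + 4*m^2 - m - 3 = -4*a^2 + a*(6*m - 4) + 4*m^2 - 7*m + 3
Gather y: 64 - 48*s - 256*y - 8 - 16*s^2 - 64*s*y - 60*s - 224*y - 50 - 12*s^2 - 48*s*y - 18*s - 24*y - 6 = -28*s^2 - 126*s + y*(-112*s - 504)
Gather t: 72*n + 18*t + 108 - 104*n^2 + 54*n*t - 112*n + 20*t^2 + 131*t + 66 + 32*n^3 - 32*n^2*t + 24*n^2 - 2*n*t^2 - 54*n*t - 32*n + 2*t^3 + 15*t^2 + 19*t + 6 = 32*n^3 - 80*n^2 - 72*n + 2*t^3 + t^2*(35 - 2*n) + t*(168 - 32*n^2) + 180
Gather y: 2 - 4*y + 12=14 - 4*y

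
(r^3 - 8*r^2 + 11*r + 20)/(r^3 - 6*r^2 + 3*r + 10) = (r - 4)/(r - 2)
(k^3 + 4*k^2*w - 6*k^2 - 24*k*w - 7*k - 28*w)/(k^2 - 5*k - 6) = (k^2 + 4*k*w - 7*k - 28*w)/(k - 6)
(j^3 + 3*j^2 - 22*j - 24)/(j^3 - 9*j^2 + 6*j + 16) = (j^2 + 2*j - 24)/(j^2 - 10*j + 16)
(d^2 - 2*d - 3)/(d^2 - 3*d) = (d + 1)/d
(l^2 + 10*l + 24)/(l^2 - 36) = (l + 4)/(l - 6)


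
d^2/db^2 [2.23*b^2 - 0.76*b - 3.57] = 4.46000000000000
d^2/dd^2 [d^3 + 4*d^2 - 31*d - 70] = 6*d + 8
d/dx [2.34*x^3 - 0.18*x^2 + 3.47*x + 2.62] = 7.02*x^2 - 0.36*x + 3.47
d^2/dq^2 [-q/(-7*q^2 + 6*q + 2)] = 2*(-4*q*(7*q - 3)^2 + 3*(2 - 7*q)*(-7*q^2 + 6*q + 2))/(-7*q^2 + 6*q + 2)^3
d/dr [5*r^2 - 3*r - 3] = 10*r - 3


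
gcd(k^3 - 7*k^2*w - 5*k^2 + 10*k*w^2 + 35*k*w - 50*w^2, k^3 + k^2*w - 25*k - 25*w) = k - 5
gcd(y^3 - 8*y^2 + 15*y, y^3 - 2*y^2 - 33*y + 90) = y^2 - 8*y + 15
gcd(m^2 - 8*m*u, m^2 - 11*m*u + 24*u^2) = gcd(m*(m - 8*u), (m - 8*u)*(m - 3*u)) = -m + 8*u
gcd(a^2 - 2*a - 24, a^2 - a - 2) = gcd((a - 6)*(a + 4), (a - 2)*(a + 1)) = 1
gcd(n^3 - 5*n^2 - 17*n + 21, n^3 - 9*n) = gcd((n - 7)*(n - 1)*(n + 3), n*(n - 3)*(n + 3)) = n + 3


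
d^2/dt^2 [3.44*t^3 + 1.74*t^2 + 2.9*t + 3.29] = 20.64*t + 3.48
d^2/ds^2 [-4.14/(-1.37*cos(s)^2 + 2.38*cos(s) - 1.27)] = (-31.081464*(1 - cos(s)^2)^2 + 40.496652*cos(s)^3 - 10.178604*cos(s)^2 - 93.506868*cos(s) + 63.576324)/(1.37*cos(s)^2 - 2.38*cos(s) + 1.27)^3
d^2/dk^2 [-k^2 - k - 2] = -2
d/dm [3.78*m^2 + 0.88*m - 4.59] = 7.56*m + 0.88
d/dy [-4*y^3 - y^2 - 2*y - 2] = -12*y^2 - 2*y - 2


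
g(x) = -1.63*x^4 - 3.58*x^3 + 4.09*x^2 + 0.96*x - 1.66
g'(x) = -6.52*x^3 - 10.74*x^2 + 8.18*x + 0.96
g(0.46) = -0.77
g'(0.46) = 1.82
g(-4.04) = -136.94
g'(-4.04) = 222.54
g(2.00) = -38.10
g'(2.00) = -77.80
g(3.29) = -272.69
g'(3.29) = -320.56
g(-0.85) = 1.83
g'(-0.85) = -9.75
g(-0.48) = -0.87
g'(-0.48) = -4.72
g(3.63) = -398.54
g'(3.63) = -422.73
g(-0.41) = -1.17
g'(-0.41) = -3.75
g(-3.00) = -3.10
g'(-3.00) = 55.80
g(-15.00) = -69532.06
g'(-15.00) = 19466.76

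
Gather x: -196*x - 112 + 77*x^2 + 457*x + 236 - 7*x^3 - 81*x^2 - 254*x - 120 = -7*x^3 - 4*x^2 + 7*x + 4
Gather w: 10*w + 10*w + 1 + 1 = 20*w + 2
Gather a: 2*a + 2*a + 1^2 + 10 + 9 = 4*a + 20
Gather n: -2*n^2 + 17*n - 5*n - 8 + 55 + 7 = -2*n^2 + 12*n + 54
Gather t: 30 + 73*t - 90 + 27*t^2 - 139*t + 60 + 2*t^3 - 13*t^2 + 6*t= 2*t^3 + 14*t^2 - 60*t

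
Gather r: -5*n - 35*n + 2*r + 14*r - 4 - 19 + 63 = -40*n + 16*r + 40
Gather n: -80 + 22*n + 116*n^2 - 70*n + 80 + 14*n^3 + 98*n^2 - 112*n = 14*n^3 + 214*n^2 - 160*n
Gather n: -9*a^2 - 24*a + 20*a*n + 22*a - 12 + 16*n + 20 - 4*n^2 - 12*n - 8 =-9*a^2 - 2*a - 4*n^2 + n*(20*a + 4)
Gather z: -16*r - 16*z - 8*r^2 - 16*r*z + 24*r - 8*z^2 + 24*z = -8*r^2 + 8*r - 8*z^2 + z*(8 - 16*r)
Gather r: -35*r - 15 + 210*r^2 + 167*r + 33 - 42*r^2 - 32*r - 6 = 168*r^2 + 100*r + 12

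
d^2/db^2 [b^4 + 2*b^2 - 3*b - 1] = 12*b^2 + 4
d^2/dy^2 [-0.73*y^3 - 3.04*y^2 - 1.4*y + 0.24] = -4.38*y - 6.08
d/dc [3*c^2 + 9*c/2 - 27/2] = 6*c + 9/2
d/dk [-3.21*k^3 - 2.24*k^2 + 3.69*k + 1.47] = -9.63*k^2 - 4.48*k + 3.69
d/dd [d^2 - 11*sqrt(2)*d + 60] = 2*d - 11*sqrt(2)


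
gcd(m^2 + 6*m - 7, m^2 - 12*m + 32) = 1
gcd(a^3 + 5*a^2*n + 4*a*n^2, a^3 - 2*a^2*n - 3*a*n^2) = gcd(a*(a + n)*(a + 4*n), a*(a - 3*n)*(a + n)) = a^2 + a*n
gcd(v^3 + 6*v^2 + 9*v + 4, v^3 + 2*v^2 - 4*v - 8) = 1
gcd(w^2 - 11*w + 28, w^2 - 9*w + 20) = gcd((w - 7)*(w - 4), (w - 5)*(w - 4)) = w - 4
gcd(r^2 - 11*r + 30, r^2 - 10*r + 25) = r - 5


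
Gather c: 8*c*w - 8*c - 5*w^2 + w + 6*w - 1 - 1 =c*(8*w - 8) - 5*w^2 + 7*w - 2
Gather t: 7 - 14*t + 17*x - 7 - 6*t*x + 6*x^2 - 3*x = t*(-6*x - 14) + 6*x^2 + 14*x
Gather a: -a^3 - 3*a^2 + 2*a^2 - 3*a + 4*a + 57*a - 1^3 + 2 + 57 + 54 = -a^3 - a^2 + 58*a + 112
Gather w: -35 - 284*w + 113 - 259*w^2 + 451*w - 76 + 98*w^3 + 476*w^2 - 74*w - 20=98*w^3 + 217*w^2 + 93*w - 18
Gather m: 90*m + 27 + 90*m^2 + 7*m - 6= 90*m^2 + 97*m + 21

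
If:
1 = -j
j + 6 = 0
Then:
No Solution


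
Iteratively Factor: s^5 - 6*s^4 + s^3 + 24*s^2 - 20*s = (s - 5)*(s^4 - s^3 - 4*s^2 + 4*s) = (s - 5)*(s - 2)*(s^3 + s^2 - 2*s) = (s - 5)*(s - 2)*(s + 2)*(s^2 - s) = s*(s - 5)*(s - 2)*(s + 2)*(s - 1)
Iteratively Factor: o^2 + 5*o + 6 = (o + 2)*(o + 3)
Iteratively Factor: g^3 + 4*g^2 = (g + 4)*(g^2) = g*(g + 4)*(g)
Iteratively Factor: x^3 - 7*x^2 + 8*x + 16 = (x - 4)*(x^2 - 3*x - 4) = (x - 4)*(x + 1)*(x - 4)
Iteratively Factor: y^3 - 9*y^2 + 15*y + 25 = (y + 1)*(y^2 - 10*y + 25) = (y - 5)*(y + 1)*(y - 5)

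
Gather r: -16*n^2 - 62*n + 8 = -16*n^2 - 62*n + 8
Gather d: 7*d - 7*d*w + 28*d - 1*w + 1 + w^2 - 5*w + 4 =d*(35 - 7*w) + w^2 - 6*w + 5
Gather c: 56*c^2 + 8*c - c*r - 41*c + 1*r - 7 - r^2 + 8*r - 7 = 56*c^2 + c*(-r - 33) - r^2 + 9*r - 14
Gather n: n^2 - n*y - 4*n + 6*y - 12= n^2 + n*(-y - 4) + 6*y - 12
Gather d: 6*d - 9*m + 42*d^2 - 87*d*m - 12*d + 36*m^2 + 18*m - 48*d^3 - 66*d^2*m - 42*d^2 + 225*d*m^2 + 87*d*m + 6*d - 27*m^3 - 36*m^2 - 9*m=-48*d^3 - 66*d^2*m + 225*d*m^2 - 27*m^3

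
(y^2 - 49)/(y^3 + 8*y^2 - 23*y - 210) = (y - 7)/(y^2 + y - 30)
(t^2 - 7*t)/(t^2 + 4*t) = (t - 7)/(t + 4)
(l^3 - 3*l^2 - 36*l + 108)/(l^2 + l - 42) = (l^2 + 3*l - 18)/(l + 7)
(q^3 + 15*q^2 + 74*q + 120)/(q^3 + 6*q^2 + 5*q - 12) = (q^2 + 11*q + 30)/(q^2 + 2*q - 3)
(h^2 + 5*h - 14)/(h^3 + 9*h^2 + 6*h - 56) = 1/(h + 4)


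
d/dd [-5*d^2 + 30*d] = 30 - 10*d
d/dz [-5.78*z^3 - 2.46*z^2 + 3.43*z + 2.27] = -17.34*z^2 - 4.92*z + 3.43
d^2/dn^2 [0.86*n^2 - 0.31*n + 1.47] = 1.72000000000000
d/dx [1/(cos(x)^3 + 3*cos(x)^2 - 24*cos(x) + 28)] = 3*(cos(x) + 4)*sin(x)/((cos(x) - 2)^3*(cos(x) + 7)^2)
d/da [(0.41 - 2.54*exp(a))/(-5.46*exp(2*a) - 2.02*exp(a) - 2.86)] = (-13.8684*exp(2*a) + 4.4772*exp(a) + 8.0926)*exp(a)/(29.8116*exp(4*a) + 22.0584*exp(3*a) + 35.3116*exp(2*a) + 11.5544*exp(a) + 8.1796)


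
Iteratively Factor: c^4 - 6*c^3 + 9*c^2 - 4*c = (c - 1)*(c^3 - 5*c^2 + 4*c) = (c - 1)^2*(c^2 - 4*c) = c*(c - 1)^2*(c - 4)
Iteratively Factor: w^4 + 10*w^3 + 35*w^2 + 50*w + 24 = (w + 2)*(w^3 + 8*w^2 + 19*w + 12) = (w + 2)*(w + 4)*(w^2 + 4*w + 3) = (w + 1)*(w + 2)*(w + 4)*(w + 3)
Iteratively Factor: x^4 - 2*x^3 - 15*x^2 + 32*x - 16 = (x + 4)*(x^3 - 6*x^2 + 9*x - 4) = (x - 1)*(x + 4)*(x^2 - 5*x + 4) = (x - 4)*(x - 1)*(x + 4)*(x - 1)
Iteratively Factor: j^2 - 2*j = (j - 2)*(j)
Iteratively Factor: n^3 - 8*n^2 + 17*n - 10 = (n - 1)*(n^2 - 7*n + 10) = (n - 5)*(n - 1)*(n - 2)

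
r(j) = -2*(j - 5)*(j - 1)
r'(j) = 12 - 4*j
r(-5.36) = -131.78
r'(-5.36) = 33.44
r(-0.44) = -15.67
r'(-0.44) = 13.76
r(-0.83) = -21.34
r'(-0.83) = 15.32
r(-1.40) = -30.72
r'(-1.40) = 17.60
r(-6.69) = -179.79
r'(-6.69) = 38.76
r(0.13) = -8.47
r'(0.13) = 11.48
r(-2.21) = -46.29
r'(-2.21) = 20.84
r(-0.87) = -21.95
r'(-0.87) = 15.48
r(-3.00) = -64.00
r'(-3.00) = 24.00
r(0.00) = -10.00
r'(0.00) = 12.00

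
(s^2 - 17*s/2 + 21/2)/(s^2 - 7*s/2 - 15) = (-2*s^2 + 17*s - 21)/(-2*s^2 + 7*s + 30)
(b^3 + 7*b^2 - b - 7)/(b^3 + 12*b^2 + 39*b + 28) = (b - 1)/(b + 4)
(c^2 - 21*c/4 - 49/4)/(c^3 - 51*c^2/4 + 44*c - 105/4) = (4*c + 7)/(4*c^2 - 23*c + 15)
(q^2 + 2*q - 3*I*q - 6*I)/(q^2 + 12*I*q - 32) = (q^2 + q*(2 - 3*I) - 6*I)/(q^2 + 12*I*q - 32)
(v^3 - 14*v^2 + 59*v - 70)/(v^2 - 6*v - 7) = (v^2 - 7*v + 10)/(v + 1)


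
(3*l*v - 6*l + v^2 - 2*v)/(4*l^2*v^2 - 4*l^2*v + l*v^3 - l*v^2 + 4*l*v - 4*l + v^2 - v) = (3*l*v - 6*l + v^2 - 2*v)/(4*l^2*v^2 - 4*l^2*v + l*v^3 - l*v^2 + 4*l*v - 4*l + v^2 - v)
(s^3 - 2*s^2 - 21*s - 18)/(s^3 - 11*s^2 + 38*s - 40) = (s^3 - 2*s^2 - 21*s - 18)/(s^3 - 11*s^2 + 38*s - 40)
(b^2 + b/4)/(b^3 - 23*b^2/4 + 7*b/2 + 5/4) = b/(b^2 - 6*b + 5)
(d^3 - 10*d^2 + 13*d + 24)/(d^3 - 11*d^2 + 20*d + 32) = (d - 3)/(d - 4)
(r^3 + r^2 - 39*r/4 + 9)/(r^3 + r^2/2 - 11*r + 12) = (r - 3/2)/(r - 2)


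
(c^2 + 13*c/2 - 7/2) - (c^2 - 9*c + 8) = 31*c/2 - 23/2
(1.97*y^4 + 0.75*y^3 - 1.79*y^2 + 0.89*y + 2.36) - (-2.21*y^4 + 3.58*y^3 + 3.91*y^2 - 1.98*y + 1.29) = 4.18*y^4 - 2.83*y^3 - 5.7*y^2 + 2.87*y + 1.07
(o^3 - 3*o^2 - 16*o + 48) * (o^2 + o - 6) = o^5 - 2*o^4 - 25*o^3 + 50*o^2 + 144*o - 288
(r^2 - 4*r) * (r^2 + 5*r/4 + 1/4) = r^4 - 11*r^3/4 - 19*r^2/4 - r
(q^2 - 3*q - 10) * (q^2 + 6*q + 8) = q^4 + 3*q^3 - 20*q^2 - 84*q - 80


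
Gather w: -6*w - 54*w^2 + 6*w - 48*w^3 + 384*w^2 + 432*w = -48*w^3 + 330*w^2 + 432*w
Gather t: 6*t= 6*t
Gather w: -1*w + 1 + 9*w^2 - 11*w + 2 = 9*w^2 - 12*w + 3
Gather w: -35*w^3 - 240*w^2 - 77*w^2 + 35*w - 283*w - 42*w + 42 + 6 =-35*w^3 - 317*w^2 - 290*w + 48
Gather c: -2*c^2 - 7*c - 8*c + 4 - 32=-2*c^2 - 15*c - 28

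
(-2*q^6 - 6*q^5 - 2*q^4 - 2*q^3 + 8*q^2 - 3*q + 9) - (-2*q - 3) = -2*q^6 - 6*q^5 - 2*q^4 - 2*q^3 + 8*q^2 - q + 12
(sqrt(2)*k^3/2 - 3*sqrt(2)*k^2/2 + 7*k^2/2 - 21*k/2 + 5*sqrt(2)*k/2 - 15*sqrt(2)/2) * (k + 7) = sqrt(2)*k^4/2 + 2*sqrt(2)*k^3 + 7*k^3/2 - 8*sqrt(2)*k^2 + 14*k^2 - 147*k/2 + 10*sqrt(2)*k - 105*sqrt(2)/2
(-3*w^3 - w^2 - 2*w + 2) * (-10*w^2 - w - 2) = 30*w^5 + 13*w^4 + 27*w^3 - 16*w^2 + 2*w - 4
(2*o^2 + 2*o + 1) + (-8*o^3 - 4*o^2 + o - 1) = -8*o^3 - 2*o^2 + 3*o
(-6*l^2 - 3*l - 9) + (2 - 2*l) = -6*l^2 - 5*l - 7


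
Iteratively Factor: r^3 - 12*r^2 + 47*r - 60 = (r - 4)*(r^2 - 8*r + 15) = (r - 5)*(r - 4)*(r - 3)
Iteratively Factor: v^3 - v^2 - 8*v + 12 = (v + 3)*(v^2 - 4*v + 4) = (v - 2)*(v + 3)*(v - 2)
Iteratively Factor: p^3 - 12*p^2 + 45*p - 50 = (p - 5)*(p^2 - 7*p + 10) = (p - 5)^2*(p - 2)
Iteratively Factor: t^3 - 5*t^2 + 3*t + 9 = (t - 3)*(t^2 - 2*t - 3) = (t - 3)*(t + 1)*(t - 3)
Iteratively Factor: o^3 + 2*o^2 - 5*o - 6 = (o - 2)*(o^2 + 4*o + 3) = (o - 2)*(o + 3)*(o + 1)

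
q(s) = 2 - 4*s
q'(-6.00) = -4.00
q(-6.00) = 26.00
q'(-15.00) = -4.00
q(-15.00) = 62.00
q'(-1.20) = -4.00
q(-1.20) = 6.80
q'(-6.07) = -4.00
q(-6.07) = 26.28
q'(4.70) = -4.00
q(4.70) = -16.80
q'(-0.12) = -4.00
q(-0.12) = 2.48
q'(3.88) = -4.00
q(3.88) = -13.52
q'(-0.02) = -4.00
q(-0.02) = 2.08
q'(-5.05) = -4.00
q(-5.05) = 22.20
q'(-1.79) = -4.00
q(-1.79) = 9.16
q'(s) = -4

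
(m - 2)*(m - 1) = m^2 - 3*m + 2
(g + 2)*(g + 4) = g^2 + 6*g + 8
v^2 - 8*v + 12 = (v - 6)*(v - 2)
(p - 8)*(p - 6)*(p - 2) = p^3 - 16*p^2 + 76*p - 96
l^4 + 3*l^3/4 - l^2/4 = l^2*(l - 1/4)*(l + 1)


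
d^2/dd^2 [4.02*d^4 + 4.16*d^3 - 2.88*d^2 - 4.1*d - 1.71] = 48.24*d^2 + 24.96*d - 5.76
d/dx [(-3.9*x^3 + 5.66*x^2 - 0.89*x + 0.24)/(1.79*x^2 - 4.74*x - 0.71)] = (-6.981*x^4 + 36.972*x^3 - 16.9283*x^2 - 8.8964*x + 1.7695)/(3.2041*x^4 - 16.9692*x^3 + 19.9258*x^2 + 6.7308*x + 0.5041)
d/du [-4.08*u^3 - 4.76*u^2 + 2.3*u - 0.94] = -12.24*u^2 - 9.52*u + 2.3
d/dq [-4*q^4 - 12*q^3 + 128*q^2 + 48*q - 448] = -16*q^3 - 36*q^2 + 256*q + 48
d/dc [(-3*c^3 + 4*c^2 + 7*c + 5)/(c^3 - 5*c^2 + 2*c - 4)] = (11*c^4 - 26*c^3 + 64*c^2 + 18*c - 38)/(c^6 - 10*c^5 + 29*c^4 - 28*c^3 + 44*c^2 - 16*c + 16)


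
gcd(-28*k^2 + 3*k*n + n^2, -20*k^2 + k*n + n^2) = 4*k - n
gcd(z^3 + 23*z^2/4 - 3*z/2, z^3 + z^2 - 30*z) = z^2 + 6*z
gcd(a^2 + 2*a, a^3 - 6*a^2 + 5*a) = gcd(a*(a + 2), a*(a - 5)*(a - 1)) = a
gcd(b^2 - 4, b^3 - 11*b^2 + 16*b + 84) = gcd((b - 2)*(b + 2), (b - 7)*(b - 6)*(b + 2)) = b + 2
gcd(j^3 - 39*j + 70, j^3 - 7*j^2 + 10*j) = j^2 - 7*j + 10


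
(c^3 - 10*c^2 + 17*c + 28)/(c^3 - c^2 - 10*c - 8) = (c - 7)/(c + 2)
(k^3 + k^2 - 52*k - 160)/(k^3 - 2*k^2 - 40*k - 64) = (k + 5)/(k + 2)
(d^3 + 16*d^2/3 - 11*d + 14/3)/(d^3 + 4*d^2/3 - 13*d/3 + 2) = (d + 7)/(d + 3)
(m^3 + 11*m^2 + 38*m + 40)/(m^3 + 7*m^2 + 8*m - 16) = (m^2 + 7*m + 10)/(m^2 + 3*m - 4)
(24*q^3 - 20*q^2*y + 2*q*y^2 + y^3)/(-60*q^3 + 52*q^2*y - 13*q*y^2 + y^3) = (-12*q^2 + 4*q*y + y^2)/(30*q^2 - 11*q*y + y^2)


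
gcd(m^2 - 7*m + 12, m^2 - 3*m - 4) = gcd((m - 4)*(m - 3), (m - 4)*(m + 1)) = m - 4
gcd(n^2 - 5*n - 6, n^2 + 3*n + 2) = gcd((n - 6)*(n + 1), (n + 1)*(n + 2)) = n + 1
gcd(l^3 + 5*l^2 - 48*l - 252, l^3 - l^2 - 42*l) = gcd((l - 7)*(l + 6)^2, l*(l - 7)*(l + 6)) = l^2 - l - 42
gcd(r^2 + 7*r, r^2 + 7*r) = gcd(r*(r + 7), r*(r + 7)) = r^2 + 7*r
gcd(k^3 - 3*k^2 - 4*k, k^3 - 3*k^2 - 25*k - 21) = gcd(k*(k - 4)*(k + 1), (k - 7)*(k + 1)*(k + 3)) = k + 1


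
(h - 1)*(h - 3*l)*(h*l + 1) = h^3*l - 3*h^2*l^2 - h^2*l + h^2 + 3*h*l^2 - 3*h*l - h + 3*l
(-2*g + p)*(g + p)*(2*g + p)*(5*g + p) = -20*g^4 - 24*g^3*p + g^2*p^2 + 6*g*p^3 + p^4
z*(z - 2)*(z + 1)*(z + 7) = z^4 + 6*z^3 - 9*z^2 - 14*z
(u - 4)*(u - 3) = u^2 - 7*u + 12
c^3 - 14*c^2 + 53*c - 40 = (c - 8)*(c - 5)*(c - 1)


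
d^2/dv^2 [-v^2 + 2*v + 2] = -2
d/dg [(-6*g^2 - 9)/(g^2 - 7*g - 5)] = 3*(14*g^2 + 26*g - 21)/(g^4 - 14*g^3 + 39*g^2 + 70*g + 25)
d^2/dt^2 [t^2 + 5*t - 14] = 2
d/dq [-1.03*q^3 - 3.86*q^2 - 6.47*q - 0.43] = -3.09*q^2 - 7.72*q - 6.47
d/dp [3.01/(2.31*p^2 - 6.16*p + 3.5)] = (18.5416 - 13.9062*p)/(2.31*p^2 - 6.16*p + 3.5)^2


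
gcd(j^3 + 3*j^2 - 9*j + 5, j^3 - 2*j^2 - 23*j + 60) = j + 5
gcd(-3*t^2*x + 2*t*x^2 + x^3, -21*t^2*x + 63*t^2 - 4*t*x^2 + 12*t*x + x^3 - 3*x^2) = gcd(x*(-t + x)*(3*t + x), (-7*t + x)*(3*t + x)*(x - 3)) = 3*t + x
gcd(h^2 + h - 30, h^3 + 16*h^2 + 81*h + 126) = h + 6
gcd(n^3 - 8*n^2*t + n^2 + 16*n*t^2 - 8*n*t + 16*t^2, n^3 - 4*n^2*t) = -n + 4*t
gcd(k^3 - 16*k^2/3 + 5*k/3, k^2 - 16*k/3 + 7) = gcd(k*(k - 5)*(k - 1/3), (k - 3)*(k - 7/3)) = 1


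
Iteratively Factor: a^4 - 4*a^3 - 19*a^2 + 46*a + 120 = (a + 2)*(a^3 - 6*a^2 - 7*a + 60) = (a - 5)*(a + 2)*(a^2 - a - 12) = (a - 5)*(a + 2)*(a + 3)*(a - 4)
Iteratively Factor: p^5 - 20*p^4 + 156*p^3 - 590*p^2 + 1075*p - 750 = (p - 3)*(p^4 - 17*p^3 + 105*p^2 - 275*p + 250) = (p - 3)*(p - 2)*(p^3 - 15*p^2 + 75*p - 125) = (p - 5)*(p - 3)*(p - 2)*(p^2 - 10*p + 25) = (p - 5)^2*(p - 3)*(p - 2)*(p - 5)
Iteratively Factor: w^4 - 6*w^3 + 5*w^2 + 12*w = (w - 4)*(w^3 - 2*w^2 - 3*w) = w*(w - 4)*(w^2 - 2*w - 3) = w*(w - 4)*(w + 1)*(w - 3)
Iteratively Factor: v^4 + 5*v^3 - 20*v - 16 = (v + 4)*(v^3 + v^2 - 4*v - 4) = (v + 1)*(v + 4)*(v^2 - 4) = (v + 1)*(v + 2)*(v + 4)*(v - 2)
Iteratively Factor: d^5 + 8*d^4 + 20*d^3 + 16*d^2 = (d)*(d^4 + 8*d^3 + 20*d^2 + 16*d) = d*(d + 2)*(d^3 + 6*d^2 + 8*d) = d^2*(d + 2)*(d^2 + 6*d + 8) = d^2*(d + 2)^2*(d + 4)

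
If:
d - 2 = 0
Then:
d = 2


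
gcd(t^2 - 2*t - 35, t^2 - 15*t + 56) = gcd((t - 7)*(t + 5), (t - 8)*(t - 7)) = t - 7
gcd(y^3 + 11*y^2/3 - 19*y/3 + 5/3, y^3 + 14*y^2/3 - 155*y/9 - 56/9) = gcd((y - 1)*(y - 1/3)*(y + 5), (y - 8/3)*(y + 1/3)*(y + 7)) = 1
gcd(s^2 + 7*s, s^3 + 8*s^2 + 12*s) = s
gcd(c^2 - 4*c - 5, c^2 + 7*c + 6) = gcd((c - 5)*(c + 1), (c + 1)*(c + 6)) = c + 1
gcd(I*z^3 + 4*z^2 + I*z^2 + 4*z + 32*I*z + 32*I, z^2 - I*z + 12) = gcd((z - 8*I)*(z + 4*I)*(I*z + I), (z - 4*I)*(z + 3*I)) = 1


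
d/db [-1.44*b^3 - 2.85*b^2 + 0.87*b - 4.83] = -4.32*b^2 - 5.7*b + 0.87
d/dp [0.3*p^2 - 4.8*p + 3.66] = 0.6*p - 4.8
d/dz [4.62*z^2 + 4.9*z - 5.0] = 9.24*z + 4.9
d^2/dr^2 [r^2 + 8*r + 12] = 2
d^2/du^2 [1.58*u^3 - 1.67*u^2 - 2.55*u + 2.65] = 9.48*u - 3.34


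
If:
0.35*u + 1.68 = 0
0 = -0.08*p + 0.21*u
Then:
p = -12.60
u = -4.80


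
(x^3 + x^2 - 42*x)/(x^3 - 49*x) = (x - 6)/(x - 7)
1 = 1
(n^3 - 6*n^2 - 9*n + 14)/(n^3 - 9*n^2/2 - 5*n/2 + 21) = 2*(n^2 - 8*n + 7)/(2*n^2 - 13*n + 21)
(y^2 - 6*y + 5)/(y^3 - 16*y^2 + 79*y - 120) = (y - 1)/(y^2 - 11*y + 24)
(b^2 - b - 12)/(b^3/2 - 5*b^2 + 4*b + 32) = 2*(b + 3)/(b^2 - 6*b - 16)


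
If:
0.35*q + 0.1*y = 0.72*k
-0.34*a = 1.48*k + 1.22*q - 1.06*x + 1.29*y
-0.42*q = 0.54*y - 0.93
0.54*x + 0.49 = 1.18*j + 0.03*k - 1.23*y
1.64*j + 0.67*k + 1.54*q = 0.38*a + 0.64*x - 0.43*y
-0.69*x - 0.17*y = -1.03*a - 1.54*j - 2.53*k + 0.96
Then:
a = -9.15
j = 21.78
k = -15.20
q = -40.82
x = -30.40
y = 33.47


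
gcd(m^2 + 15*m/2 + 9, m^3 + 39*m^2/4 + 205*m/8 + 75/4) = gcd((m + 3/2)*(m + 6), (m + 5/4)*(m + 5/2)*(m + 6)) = m + 6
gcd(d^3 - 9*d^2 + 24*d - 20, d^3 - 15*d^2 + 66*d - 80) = d^2 - 7*d + 10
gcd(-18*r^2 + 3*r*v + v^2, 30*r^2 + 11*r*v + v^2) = 6*r + v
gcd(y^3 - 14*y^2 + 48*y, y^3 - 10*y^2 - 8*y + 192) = y^2 - 14*y + 48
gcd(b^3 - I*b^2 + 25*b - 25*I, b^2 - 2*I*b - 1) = b - I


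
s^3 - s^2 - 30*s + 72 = (s - 4)*(s - 3)*(s + 6)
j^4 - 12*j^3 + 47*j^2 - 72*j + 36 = (j - 6)*(j - 3)*(j - 2)*(j - 1)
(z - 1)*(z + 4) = z^2 + 3*z - 4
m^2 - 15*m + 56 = (m - 8)*(m - 7)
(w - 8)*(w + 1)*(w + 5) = w^3 - 2*w^2 - 43*w - 40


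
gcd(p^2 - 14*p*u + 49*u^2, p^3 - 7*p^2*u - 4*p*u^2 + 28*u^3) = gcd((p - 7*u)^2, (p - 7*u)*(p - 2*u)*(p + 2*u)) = p - 7*u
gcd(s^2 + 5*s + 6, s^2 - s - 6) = s + 2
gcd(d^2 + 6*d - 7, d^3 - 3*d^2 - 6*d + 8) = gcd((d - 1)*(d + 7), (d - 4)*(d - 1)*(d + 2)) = d - 1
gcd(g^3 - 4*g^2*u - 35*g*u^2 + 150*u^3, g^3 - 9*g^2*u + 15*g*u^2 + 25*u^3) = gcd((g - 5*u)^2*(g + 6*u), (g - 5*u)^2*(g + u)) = g^2 - 10*g*u + 25*u^2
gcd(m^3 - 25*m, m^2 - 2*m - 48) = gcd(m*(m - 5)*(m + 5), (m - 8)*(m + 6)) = 1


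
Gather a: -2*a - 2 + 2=-2*a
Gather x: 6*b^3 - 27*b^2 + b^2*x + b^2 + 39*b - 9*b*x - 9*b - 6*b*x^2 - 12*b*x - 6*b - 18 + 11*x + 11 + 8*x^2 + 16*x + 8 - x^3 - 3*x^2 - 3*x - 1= 6*b^3 - 26*b^2 + 24*b - x^3 + x^2*(5 - 6*b) + x*(b^2 - 21*b + 24)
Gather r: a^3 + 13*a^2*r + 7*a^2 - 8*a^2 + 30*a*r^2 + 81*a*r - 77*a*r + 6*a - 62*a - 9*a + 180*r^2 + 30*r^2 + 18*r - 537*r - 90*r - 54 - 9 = a^3 - a^2 - 65*a + r^2*(30*a + 210) + r*(13*a^2 + 4*a - 609) - 63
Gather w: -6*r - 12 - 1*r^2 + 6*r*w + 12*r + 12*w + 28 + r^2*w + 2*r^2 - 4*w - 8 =r^2 + 6*r + w*(r^2 + 6*r + 8) + 8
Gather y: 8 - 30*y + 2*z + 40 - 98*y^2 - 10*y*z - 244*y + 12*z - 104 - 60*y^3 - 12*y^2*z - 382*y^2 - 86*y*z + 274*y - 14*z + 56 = -60*y^3 + y^2*(-12*z - 480) - 96*y*z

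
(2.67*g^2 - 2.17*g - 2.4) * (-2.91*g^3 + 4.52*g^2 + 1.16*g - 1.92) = -7.7697*g^5 + 18.3831*g^4 + 0.2728*g^3 - 18.4916*g^2 + 1.3824*g + 4.608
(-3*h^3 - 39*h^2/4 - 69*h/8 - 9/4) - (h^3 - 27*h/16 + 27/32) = -4*h^3 - 39*h^2/4 - 111*h/16 - 99/32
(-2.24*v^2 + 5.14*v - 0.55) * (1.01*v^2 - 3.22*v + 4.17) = -2.2624*v^4 + 12.4042*v^3 - 26.4471*v^2 + 23.2048*v - 2.2935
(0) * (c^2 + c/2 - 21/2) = 0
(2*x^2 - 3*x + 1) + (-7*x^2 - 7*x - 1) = -5*x^2 - 10*x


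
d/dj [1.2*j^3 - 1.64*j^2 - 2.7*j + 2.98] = 3.6*j^2 - 3.28*j - 2.7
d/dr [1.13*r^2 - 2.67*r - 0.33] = 2.26*r - 2.67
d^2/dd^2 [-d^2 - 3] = -2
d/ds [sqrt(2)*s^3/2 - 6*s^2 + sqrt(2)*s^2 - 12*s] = 3*sqrt(2)*s^2/2 - 12*s + 2*sqrt(2)*s - 12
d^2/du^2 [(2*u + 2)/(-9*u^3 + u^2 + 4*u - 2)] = 4*(-(u + 1)*(-27*u^2 + 2*u + 4)^2 + (27*u^2 - 2*u + (u + 1)*(27*u - 1) - 4)*(9*u^3 - u^2 - 4*u + 2))/(9*u^3 - u^2 - 4*u + 2)^3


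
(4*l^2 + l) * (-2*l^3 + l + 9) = -8*l^5 - 2*l^4 + 4*l^3 + 37*l^2 + 9*l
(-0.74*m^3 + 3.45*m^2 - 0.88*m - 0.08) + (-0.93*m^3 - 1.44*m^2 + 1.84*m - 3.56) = -1.67*m^3 + 2.01*m^2 + 0.96*m - 3.64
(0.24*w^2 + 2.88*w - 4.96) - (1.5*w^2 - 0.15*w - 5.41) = -1.26*w^2 + 3.03*w + 0.45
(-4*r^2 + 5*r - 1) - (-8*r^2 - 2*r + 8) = 4*r^2 + 7*r - 9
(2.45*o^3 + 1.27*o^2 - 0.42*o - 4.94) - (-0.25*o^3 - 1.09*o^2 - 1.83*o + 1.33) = 2.7*o^3 + 2.36*o^2 + 1.41*o - 6.27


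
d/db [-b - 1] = -1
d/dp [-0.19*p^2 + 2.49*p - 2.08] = 2.49 - 0.38*p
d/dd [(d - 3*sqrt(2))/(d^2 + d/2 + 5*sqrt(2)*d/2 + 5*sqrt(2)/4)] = 4*(4*d^2 + 2*d + 10*sqrt(2)*d - 2*(d - 3*sqrt(2))*(4*d + 1 + 5*sqrt(2)) + 5*sqrt(2))/(4*d^2 + 2*d + 10*sqrt(2)*d + 5*sqrt(2))^2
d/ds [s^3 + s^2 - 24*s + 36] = 3*s^2 + 2*s - 24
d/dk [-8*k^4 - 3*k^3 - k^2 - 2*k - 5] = -32*k^3 - 9*k^2 - 2*k - 2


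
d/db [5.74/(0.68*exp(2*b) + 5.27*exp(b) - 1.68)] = (-7.8064*exp(b) - 30.2498)*exp(b)/(0.68*exp(2*b) + 5.27*exp(b) - 1.68)^2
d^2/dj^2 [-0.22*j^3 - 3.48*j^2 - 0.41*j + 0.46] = -1.32*j - 6.96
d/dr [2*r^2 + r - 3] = 4*r + 1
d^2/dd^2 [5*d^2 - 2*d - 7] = 10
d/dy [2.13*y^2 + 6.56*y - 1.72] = 4.26*y + 6.56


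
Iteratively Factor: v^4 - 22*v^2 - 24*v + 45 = (v + 3)*(v^3 - 3*v^2 - 13*v + 15) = (v - 1)*(v + 3)*(v^2 - 2*v - 15) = (v - 1)*(v + 3)^2*(v - 5)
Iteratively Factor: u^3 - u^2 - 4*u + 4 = (u + 2)*(u^2 - 3*u + 2) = (u - 1)*(u + 2)*(u - 2)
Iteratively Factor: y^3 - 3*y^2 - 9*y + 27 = (y - 3)*(y^2 - 9) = (y - 3)^2*(y + 3)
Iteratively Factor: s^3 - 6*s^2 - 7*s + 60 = (s + 3)*(s^2 - 9*s + 20) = (s - 5)*(s + 3)*(s - 4)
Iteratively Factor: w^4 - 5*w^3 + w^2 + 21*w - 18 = (w - 3)*(w^3 - 2*w^2 - 5*w + 6) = (w - 3)^2*(w^2 + w - 2) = (w - 3)^2*(w + 2)*(w - 1)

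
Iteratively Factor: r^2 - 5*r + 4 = (r - 1)*(r - 4)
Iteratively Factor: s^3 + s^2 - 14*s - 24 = (s + 3)*(s^2 - 2*s - 8) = (s - 4)*(s + 3)*(s + 2)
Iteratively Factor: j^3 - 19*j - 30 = (j - 5)*(j^2 + 5*j + 6) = (j - 5)*(j + 2)*(j + 3)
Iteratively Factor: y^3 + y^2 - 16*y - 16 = (y + 4)*(y^2 - 3*y - 4) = (y + 1)*(y + 4)*(y - 4)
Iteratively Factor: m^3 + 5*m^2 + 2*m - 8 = (m + 4)*(m^2 + m - 2) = (m + 2)*(m + 4)*(m - 1)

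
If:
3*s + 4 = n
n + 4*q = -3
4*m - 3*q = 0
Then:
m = -9*s/16 - 21/16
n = 3*s + 4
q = -3*s/4 - 7/4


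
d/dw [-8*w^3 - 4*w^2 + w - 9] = -24*w^2 - 8*w + 1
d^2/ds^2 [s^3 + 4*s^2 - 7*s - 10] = 6*s + 8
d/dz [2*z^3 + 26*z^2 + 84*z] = 6*z^2 + 52*z + 84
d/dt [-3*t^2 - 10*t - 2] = -6*t - 10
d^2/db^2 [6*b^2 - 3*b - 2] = 12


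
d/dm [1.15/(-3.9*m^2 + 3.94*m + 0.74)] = (8.97*m - 4.531)/(-3.9*m^2 + 3.94*m + 0.74)^2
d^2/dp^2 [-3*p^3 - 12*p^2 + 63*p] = -18*p - 24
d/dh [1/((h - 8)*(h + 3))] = (5 - 2*h)/(h^4 - 10*h^3 - 23*h^2 + 240*h + 576)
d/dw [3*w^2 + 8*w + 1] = 6*w + 8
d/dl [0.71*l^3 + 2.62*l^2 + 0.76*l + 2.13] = 2.13*l^2 + 5.24*l + 0.76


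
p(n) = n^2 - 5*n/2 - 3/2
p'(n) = 2*n - 5/2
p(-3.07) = 15.60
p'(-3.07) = -8.64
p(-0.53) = 0.11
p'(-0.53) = -3.56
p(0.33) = -2.22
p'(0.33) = -1.84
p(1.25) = -3.06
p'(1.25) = 0.00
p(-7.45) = 72.63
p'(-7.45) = -17.40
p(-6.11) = 51.11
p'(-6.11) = -14.72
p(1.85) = -2.70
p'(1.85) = 1.20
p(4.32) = 6.36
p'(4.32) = 6.14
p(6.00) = 19.50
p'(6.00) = 9.50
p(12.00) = 112.50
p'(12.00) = 21.50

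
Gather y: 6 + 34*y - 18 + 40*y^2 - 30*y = 40*y^2 + 4*y - 12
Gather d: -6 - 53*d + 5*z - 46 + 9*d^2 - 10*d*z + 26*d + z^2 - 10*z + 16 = 9*d^2 + d*(-10*z - 27) + z^2 - 5*z - 36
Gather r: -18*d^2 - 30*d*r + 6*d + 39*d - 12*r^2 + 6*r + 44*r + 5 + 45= -18*d^2 + 45*d - 12*r^2 + r*(50 - 30*d) + 50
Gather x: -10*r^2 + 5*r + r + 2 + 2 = -10*r^2 + 6*r + 4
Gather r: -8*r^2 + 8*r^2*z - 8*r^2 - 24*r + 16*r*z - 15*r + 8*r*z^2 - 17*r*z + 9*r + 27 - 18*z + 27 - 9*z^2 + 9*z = r^2*(8*z - 16) + r*(8*z^2 - z - 30) - 9*z^2 - 9*z + 54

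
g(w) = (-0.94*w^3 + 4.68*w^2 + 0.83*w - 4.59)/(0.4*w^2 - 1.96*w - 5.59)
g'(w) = (1.96 - 0.8*w)*(-0.94*w^3 + 4.68*w^2 + 0.83*w - 4.59)/(0.4*w^2 - 1.96*w - 5.59)^2 + (-2.82*w^2 + 9.36*w + 0.83)/(0.4*w^2 - 1.96*w - 5.59)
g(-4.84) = 15.65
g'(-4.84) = -1.45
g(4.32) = -1.60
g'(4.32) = 1.36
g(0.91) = 0.09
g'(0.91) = -1.01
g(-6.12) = 17.82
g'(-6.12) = -1.87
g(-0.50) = 0.82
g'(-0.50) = 0.58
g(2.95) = -1.83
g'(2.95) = -0.59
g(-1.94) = -64.77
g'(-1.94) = 905.26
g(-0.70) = 0.64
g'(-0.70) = 1.37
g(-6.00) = 17.60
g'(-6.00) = -1.84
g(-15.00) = 36.98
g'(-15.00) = -2.27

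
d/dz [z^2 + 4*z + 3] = 2*z + 4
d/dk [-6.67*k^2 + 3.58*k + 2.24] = 3.58 - 13.34*k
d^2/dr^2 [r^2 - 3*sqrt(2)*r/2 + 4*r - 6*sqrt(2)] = 2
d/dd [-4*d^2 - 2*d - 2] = -8*d - 2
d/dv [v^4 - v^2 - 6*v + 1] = 4*v^3 - 2*v - 6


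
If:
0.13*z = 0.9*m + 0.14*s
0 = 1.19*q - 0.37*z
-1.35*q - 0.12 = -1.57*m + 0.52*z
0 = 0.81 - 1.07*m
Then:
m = 0.76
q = 0.35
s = -3.81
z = 1.14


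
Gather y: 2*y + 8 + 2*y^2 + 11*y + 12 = 2*y^2 + 13*y + 20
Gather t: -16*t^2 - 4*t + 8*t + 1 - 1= -16*t^2 + 4*t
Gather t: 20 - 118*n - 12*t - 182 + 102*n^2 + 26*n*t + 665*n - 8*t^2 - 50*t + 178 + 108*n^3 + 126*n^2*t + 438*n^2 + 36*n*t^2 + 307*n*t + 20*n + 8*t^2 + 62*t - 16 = 108*n^3 + 540*n^2 + 36*n*t^2 + 567*n + t*(126*n^2 + 333*n)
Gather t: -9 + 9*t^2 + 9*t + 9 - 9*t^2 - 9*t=0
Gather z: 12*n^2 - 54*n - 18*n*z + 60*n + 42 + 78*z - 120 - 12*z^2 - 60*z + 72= 12*n^2 + 6*n - 12*z^2 + z*(18 - 18*n) - 6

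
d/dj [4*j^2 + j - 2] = 8*j + 1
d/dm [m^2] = 2*m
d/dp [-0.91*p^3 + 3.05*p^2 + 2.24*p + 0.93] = -2.73*p^2 + 6.1*p + 2.24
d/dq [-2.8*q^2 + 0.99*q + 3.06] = 0.99 - 5.6*q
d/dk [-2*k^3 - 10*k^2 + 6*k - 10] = -6*k^2 - 20*k + 6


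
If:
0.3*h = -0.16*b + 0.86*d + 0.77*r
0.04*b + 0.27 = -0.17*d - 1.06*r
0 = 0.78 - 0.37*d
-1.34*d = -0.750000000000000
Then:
No Solution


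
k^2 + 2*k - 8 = (k - 2)*(k + 4)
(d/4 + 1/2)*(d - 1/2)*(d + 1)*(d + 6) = d^4/4 + 17*d^3/8 + 31*d^2/8 + d/2 - 3/2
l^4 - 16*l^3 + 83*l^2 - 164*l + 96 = (l - 8)*(l - 4)*(l - 3)*(l - 1)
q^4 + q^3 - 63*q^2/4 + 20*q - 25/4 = (q - 5/2)*(q - 1)*(q - 1/2)*(q + 5)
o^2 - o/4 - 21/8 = (o - 7/4)*(o + 3/2)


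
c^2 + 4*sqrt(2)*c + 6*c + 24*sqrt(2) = (c + 6)*(c + 4*sqrt(2))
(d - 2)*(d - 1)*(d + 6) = d^3 + 3*d^2 - 16*d + 12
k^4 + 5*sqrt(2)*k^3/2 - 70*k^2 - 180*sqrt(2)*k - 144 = (k - 6*sqrt(2))*(k + sqrt(2)/2)*(k + 2*sqrt(2))*(k + 6*sqrt(2))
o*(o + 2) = o^2 + 2*o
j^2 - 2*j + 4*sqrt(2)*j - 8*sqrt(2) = (j - 2)*(j + 4*sqrt(2))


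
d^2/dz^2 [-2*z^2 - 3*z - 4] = -4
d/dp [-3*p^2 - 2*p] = -6*p - 2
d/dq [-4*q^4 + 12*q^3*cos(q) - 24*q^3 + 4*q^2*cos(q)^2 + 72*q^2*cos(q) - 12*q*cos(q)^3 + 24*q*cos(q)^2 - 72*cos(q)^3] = -12*q^3*sin(q) - 16*q^3 - 72*q^2*sin(q) - 4*q^2*sin(2*q) + 36*q^2*cos(q) - 72*q^2 + 36*q*sin(q)*cos(q)^2 - 24*q*sin(2*q) + 8*q*cos(q)^2 + 144*q*cos(q) + 216*sin(q)*cos(q)^2 - 12*cos(q)^3 + 24*cos(q)^2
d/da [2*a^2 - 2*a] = 4*a - 2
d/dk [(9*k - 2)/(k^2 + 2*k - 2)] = (-9*k^2 + 4*k - 14)/(k^4 + 4*k^3 - 8*k + 4)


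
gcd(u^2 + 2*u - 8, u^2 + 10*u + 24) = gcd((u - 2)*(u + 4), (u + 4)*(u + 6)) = u + 4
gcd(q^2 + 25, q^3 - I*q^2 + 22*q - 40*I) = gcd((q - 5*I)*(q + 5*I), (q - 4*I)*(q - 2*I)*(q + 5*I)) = q + 5*I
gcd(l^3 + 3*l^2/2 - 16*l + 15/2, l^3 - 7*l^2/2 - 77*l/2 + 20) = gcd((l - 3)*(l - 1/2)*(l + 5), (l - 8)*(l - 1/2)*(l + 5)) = l^2 + 9*l/2 - 5/2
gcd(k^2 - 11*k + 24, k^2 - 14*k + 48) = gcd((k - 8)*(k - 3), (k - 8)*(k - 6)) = k - 8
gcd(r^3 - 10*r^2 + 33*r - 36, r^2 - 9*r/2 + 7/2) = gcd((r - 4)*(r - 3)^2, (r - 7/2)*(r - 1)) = 1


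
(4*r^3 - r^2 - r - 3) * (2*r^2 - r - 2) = 8*r^5 - 6*r^4 - 9*r^3 - 3*r^2 + 5*r + 6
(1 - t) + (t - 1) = 0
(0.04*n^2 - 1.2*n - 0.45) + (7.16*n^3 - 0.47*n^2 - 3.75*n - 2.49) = 7.16*n^3 - 0.43*n^2 - 4.95*n - 2.94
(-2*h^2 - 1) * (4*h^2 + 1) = -8*h^4 - 6*h^2 - 1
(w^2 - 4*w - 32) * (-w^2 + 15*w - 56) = -w^4 + 19*w^3 - 84*w^2 - 256*w + 1792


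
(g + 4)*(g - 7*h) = g^2 - 7*g*h + 4*g - 28*h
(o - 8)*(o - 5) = o^2 - 13*o + 40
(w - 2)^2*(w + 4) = w^3 - 12*w + 16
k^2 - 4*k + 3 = (k - 3)*(k - 1)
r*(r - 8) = r^2 - 8*r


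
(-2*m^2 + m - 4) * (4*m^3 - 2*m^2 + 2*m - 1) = -8*m^5 + 8*m^4 - 22*m^3 + 12*m^2 - 9*m + 4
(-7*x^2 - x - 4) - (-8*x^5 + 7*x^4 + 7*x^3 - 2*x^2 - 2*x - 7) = 8*x^5 - 7*x^4 - 7*x^3 - 5*x^2 + x + 3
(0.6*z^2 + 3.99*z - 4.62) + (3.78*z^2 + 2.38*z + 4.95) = 4.38*z^2 + 6.37*z + 0.33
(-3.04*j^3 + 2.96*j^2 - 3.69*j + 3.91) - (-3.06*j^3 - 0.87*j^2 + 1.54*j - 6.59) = 0.02*j^3 + 3.83*j^2 - 5.23*j + 10.5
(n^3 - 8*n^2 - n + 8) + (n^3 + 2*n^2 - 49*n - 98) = 2*n^3 - 6*n^2 - 50*n - 90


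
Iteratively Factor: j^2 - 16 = (j + 4)*(j - 4)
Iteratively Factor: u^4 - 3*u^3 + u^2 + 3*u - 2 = (u - 1)*(u^3 - 2*u^2 - u + 2) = (u - 2)*(u - 1)*(u^2 - 1) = (u - 2)*(u - 1)*(u + 1)*(u - 1)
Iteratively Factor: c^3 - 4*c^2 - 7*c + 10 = (c - 5)*(c^2 + c - 2) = (c - 5)*(c - 1)*(c + 2)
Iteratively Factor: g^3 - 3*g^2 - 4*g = (g)*(g^2 - 3*g - 4) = g*(g + 1)*(g - 4)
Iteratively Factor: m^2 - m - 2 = (m - 2)*(m + 1)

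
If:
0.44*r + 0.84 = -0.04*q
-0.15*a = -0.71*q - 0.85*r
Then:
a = -46.4*r - 99.4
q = -11.0*r - 21.0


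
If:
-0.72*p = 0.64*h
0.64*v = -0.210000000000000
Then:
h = -1.125*p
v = -0.33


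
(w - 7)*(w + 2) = w^2 - 5*w - 14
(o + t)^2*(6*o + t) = 6*o^3 + 13*o^2*t + 8*o*t^2 + t^3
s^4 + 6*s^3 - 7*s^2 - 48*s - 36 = (s - 3)*(s + 1)*(s + 2)*(s + 6)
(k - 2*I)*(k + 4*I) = k^2 + 2*I*k + 8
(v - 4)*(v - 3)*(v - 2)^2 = v^4 - 11*v^3 + 44*v^2 - 76*v + 48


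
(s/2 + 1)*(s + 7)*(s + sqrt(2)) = s^3/2 + sqrt(2)*s^2/2 + 9*s^2/2 + 9*sqrt(2)*s/2 + 7*s + 7*sqrt(2)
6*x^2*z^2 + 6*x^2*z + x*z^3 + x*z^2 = z*(6*x + z)*(x*z + x)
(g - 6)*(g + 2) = g^2 - 4*g - 12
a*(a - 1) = a^2 - a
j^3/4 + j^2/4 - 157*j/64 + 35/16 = (j/4 + 1)*(j - 7/4)*(j - 5/4)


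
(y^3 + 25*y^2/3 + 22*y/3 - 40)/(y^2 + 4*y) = y + 13/3 - 10/y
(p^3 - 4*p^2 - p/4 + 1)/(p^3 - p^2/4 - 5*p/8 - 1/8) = 2*(2*p^2 - 9*p + 4)/(4*p^2 - 3*p - 1)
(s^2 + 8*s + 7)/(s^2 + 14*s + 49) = (s + 1)/(s + 7)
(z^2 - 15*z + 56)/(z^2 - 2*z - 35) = (z - 8)/(z + 5)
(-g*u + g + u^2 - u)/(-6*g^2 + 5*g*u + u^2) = (u - 1)/(6*g + u)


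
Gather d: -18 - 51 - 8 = -77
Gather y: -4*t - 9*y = -4*t - 9*y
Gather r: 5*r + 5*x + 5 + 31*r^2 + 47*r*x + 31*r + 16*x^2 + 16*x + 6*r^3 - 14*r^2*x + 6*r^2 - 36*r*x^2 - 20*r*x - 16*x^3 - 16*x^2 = 6*r^3 + r^2*(37 - 14*x) + r*(-36*x^2 + 27*x + 36) - 16*x^3 + 21*x + 5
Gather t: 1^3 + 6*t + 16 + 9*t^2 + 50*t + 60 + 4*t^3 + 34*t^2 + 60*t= 4*t^3 + 43*t^2 + 116*t + 77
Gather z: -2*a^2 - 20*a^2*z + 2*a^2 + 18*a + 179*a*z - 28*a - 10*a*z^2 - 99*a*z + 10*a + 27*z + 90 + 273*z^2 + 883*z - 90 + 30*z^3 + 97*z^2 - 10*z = 30*z^3 + z^2*(370 - 10*a) + z*(-20*a^2 + 80*a + 900)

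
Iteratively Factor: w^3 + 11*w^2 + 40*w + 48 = (w + 3)*(w^2 + 8*w + 16) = (w + 3)*(w + 4)*(w + 4)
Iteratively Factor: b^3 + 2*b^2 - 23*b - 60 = (b + 4)*(b^2 - 2*b - 15) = (b - 5)*(b + 4)*(b + 3)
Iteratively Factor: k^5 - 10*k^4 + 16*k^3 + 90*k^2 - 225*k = (k + 3)*(k^4 - 13*k^3 + 55*k^2 - 75*k) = (k - 3)*(k + 3)*(k^3 - 10*k^2 + 25*k) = k*(k - 3)*(k + 3)*(k^2 - 10*k + 25) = k*(k - 5)*(k - 3)*(k + 3)*(k - 5)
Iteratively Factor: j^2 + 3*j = (j + 3)*(j)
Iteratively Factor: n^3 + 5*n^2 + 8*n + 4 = (n + 2)*(n^2 + 3*n + 2) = (n + 2)^2*(n + 1)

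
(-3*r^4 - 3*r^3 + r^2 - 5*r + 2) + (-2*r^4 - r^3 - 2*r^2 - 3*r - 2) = -5*r^4 - 4*r^3 - r^2 - 8*r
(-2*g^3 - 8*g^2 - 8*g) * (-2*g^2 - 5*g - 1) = 4*g^5 + 26*g^4 + 58*g^3 + 48*g^2 + 8*g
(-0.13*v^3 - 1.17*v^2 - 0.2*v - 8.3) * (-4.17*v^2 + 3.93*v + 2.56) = 0.5421*v^5 + 4.368*v^4 - 4.0969*v^3 + 30.8298*v^2 - 33.131*v - 21.248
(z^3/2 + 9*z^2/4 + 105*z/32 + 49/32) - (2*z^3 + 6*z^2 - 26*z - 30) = -3*z^3/2 - 15*z^2/4 + 937*z/32 + 1009/32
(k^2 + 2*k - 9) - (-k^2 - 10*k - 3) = 2*k^2 + 12*k - 6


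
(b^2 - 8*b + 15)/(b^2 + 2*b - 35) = (b - 3)/(b + 7)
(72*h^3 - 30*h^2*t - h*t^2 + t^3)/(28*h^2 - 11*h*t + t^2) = (-18*h^2 + 3*h*t + t^2)/(-7*h + t)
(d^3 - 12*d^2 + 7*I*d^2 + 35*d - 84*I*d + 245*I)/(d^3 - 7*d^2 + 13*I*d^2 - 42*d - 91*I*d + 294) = (d - 5)/(d + 6*I)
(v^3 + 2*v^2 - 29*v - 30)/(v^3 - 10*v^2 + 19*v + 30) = (v + 6)/(v - 6)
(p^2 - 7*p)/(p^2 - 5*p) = (p - 7)/(p - 5)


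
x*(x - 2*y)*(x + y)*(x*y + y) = x^4*y - x^3*y^2 + x^3*y - 2*x^2*y^3 - x^2*y^2 - 2*x*y^3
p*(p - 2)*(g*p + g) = g*p^3 - g*p^2 - 2*g*p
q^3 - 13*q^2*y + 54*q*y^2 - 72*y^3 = (q - 6*y)*(q - 4*y)*(q - 3*y)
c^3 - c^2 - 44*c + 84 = (c - 6)*(c - 2)*(c + 7)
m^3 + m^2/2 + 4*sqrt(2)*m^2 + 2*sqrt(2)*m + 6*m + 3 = (m + 1/2)*(m + sqrt(2))*(m + 3*sqrt(2))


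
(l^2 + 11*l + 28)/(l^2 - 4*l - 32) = (l + 7)/(l - 8)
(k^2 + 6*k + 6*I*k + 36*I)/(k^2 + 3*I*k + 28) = (k^2 + 6*k*(1 + I) + 36*I)/(k^2 + 3*I*k + 28)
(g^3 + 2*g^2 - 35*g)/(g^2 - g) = (g^2 + 2*g - 35)/(g - 1)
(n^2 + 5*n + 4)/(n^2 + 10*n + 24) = (n + 1)/(n + 6)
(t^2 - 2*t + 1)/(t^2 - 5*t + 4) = (t - 1)/(t - 4)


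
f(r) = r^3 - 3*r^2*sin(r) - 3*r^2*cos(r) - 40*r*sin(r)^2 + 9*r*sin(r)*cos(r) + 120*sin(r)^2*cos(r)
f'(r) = 3*r^2*sin(r) - 3*r^2*cos(r) + 3*r^2 - 9*r*sin(r)^2 - 80*r*sin(r)*cos(r) - 6*r*sin(r) + 9*r*cos(r)^2 - 6*r*cos(r) - 120*sin(r)^3 - 40*sin(r)^2 + 240*sin(r)*cos(r)^2 + 9*sin(r)*cos(r)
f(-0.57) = 37.91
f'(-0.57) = -110.87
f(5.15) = 29.87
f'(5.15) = 130.98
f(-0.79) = 61.64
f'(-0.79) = -98.47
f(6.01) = 118.84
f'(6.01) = 57.98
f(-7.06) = -141.11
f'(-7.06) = -413.25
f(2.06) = -112.35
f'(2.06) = 12.21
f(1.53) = -59.37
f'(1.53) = -173.37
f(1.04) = 15.01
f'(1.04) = -94.77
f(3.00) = 41.39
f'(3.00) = 163.08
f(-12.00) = -2205.89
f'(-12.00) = 853.23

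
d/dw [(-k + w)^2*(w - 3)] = (k - w)*(k - 3*w + 6)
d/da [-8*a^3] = -24*a^2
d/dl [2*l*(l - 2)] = 4*l - 4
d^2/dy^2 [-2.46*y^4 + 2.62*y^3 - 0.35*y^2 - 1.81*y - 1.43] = -29.52*y^2 + 15.72*y - 0.7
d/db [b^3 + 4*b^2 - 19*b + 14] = 3*b^2 + 8*b - 19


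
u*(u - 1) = u^2 - u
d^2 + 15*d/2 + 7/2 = (d + 1/2)*(d + 7)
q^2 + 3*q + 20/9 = (q + 4/3)*(q + 5/3)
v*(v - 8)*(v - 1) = v^3 - 9*v^2 + 8*v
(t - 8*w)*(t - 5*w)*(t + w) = t^3 - 12*t^2*w + 27*t*w^2 + 40*w^3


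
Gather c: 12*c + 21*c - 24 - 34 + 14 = 33*c - 44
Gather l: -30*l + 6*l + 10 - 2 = 8 - 24*l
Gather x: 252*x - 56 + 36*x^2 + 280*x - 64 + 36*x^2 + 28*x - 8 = 72*x^2 + 560*x - 128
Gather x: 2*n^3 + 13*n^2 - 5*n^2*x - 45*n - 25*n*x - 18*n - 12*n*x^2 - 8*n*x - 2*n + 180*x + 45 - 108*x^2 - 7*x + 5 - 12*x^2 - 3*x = 2*n^3 + 13*n^2 - 65*n + x^2*(-12*n - 120) + x*(-5*n^2 - 33*n + 170) + 50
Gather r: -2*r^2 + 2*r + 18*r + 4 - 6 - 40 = -2*r^2 + 20*r - 42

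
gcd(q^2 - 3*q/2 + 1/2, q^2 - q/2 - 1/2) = q - 1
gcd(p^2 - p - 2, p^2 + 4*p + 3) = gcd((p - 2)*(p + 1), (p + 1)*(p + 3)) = p + 1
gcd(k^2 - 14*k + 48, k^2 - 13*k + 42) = k - 6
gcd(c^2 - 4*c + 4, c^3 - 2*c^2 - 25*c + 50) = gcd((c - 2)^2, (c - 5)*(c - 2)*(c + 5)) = c - 2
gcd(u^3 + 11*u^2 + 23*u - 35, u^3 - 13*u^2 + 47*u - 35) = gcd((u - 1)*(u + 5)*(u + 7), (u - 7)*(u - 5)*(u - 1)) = u - 1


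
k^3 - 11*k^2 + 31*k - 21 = (k - 7)*(k - 3)*(k - 1)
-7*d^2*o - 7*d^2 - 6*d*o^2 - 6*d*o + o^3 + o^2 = (-7*d + o)*(d + o)*(o + 1)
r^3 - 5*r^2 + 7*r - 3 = (r - 3)*(r - 1)^2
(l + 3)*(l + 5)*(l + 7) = l^3 + 15*l^2 + 71*l + 105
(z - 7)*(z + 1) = z^2 - 6*z - 7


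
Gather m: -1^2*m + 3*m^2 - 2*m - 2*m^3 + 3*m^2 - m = -2*m^3 + 6*m^2 - 4*m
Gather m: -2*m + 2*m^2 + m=2*m^2 - m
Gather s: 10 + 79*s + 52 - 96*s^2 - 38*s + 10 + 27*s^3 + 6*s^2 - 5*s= 27*s^3 - 90*s^2 + 36*s + 72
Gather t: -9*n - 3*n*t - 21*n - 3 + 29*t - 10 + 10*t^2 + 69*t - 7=-30*n + 10*t^2 + t*(98 - 3*n) - 20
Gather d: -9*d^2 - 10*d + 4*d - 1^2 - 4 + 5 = -9*d^2 - 6*d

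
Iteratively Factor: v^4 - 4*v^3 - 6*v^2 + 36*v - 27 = (v + 3)*(v^3 - 7*v^2 + 15*v - 9) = (v - 3)*(v + 3)*(v^2 - 4*v + 3) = (v - 3)*(v - 1)*(v + 3)*(v - 3)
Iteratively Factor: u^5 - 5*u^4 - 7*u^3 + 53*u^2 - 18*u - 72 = (u + 3)*(u^4 - 8*u^3 + 17*u^2 + 2*u - 24) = (u - 3)*(u + 3)*(u^3 - 5*u^2 + 2*u + 8) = (u - 3)*(u - 2)*(u + 3)*(u^2 - 3*u - 4) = (u - 4)*(u - 3)*(u - 2)*(u + 3)*(u + 1)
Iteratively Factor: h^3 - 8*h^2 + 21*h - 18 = (h - 2)*(h^2 - 6*h + 9) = (h - 3)*(h - 2)*(h - 3)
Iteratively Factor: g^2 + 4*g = (g + 4)*(g)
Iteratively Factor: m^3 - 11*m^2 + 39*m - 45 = (m - 5)*(m^2 - 6*m + 9) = (m - 5)*(m - 3)*(m - 3)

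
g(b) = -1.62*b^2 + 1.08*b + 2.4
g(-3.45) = -20.61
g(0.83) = 2.18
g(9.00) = -119.10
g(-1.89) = -5.43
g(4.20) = -21.64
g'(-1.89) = 7.20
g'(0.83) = -1.61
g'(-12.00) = 39.96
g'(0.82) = -1.58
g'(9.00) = -28.08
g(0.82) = 2.20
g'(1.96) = -5.27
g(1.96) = -1.71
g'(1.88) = -5.01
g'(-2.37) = 8.76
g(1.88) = -1.30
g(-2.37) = -9.26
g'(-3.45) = 12.26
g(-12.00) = -243.84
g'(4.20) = -12.53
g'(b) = 1.08 - 3.24*b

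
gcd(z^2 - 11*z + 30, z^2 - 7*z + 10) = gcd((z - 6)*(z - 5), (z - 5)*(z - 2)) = z - 5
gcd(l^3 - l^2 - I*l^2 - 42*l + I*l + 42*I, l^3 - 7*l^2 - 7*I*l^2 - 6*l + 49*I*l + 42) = l^2 + l*(-7 - I) + 7*I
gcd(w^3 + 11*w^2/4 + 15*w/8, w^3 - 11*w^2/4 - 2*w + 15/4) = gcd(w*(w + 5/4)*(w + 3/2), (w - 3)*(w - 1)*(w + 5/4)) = w + 5/4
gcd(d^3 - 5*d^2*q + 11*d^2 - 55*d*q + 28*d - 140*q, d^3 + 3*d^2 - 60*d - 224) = d^2 + 11*d + 28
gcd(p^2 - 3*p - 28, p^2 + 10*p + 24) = p + 4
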